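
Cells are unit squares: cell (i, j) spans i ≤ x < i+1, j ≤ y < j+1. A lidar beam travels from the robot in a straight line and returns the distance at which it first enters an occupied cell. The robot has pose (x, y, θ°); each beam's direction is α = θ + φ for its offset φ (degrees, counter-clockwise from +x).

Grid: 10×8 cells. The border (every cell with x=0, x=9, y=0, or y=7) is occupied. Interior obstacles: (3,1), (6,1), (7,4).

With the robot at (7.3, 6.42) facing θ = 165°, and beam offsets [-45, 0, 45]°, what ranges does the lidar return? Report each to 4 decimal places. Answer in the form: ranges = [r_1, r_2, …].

ranges = [0.6697, 2.2409, 7.2746]

beam 1: φ=-45°, α=120°
  d=(-0.5000,0.8660)  start (7,6)  tX=0.6000 tY=0.6697  stride 1/|dx|=2.0000 1/|dy|=1.1547
    cross x-line → (6,6), t=0.6000
    cross y-line → (6,7), t=0.6697 (wall)
  → r_1 = 0.6697
beam 2: φ=0°, α=165°
  d=(-0.9659,0.2588)  start (7,6)  tX=0.3106 tY=2.2409  stride 1/|dx|=1.0353 1/|dy|=3.8637
    cross x-line → (6,6), t=0.3106
    cross x-line → (5,6), t=1.3459
    cross y-line → (5,7), t=2.2409 (wall)
  → r_2 = 2.2409
beam 3: φ=45°, α=210°
  d=(-0.8660,-0.5000)  start (7,6)  tX=0.3464 tY=0.8400  stride 1/|dx|=1.1547 1/|dy|=2.0000
    cross x-line → (6,6), t=0.3464
    cross y-line → (6,5), t=0.8400
    cross x-line → (5,5), t=1.5011
    cross x-line → (4,5), t=2.6558
    cross y-line → (4,4), t=2.8400
    cross x-line → (3,4), t=3.8105
    cross y-line → (3,3), t=4.8400
    cross x-line → (2,3), t=4.9652
    cross x-line → (1,3), t=6.1199
    cross y-line → (1,2), t=6.8400
    cross x-line → (0,2), t=7.2746 (wall)
  → r_3 = 7.2746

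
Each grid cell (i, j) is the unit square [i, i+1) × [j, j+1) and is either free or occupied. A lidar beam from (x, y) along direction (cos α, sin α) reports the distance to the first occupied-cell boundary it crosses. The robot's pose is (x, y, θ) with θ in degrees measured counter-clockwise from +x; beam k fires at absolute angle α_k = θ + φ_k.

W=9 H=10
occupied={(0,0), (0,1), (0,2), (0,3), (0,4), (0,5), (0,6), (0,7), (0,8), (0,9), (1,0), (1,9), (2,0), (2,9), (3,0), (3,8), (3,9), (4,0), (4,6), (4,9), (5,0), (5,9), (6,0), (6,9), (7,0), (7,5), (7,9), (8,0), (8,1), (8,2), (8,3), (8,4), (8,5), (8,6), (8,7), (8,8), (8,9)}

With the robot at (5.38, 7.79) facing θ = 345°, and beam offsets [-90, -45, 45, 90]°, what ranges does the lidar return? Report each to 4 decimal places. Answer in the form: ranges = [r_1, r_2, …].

ranges = [1.4682, 5.2400, 2.4200, 1.2527]

beam 1: φ=-90°, α=255°
  d=(-0.2588,-0.9659)  start (5,7)  tX=1.4682 tY=0.8179  stride 1/|dx|=3.8637 1/|dy|=1.0353
    cross y-line → (5,6), t=0.8179
    cross x-line → (4,6), t=1.4682 (wall)
  → r_1 = 1.4682
beam 2: φ=-45°, α=300°
  d=(0.5000,-0.8660)  start (5,7)  tX=1.2400 tY=0.9122  stride 1/|dx|=2.0000 1/|dy|=1.1547
    cross y-line → (5,6), t=0.9122
    cross x-line → (6,6), t=1.2400
    cross y-line → (6,5), t=2.0669
    cross y-line → (6,4), t=3.2216
    cross x-line → (7,4), t=3.2400
    cross y-line → (7,3), t=4.3763
    cross x-line → (8,3), t=5.2400 (wall)
  → r_2 = 5.2400
beam 3: φ=45°, α=30°
  d=(0.8660,0.5000)  start (5,7)  tX=0.7159 tY=0.4200  stride 1/|dx|=1.1547 1/|dy|=2.0000
    cross y-line → (5,8), t=0.4200
    cross x-line → (6,8), t=0.7159
    cross x-line → (7,8), t=1.8706
    cross y-line → (7,9), t=2.4200 (wall)
  → r_3 = 2.4200
beam 4: φ=90°, α=75°
  d=(0.2588,0.9659)  start (5,7)  tX=2.3955 tY=0.2174  stride 1/|dx|=3.8637 1/|dy|=1.0353
    cross y-line → (5,8), t=0.2174
    cross y-line → (5,9), t=1.2527 (wall)
  → r_4 = 1.2527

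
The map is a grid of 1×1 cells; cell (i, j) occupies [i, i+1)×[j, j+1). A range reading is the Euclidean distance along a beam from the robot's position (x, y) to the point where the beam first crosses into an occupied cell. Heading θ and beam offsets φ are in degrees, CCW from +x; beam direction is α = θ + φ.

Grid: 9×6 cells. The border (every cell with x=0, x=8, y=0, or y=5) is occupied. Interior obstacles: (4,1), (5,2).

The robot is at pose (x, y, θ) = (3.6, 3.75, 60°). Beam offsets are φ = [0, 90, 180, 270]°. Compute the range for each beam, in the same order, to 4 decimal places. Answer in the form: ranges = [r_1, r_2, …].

ranges = [1.4434, 2.5000, 3.1754, 1.6166]

beam 1: φ=0°, α=60°
  dir = (cos 60°, sin 60°) = (0.5000, 0.8660); from cell (3,3)
  next x-line at t=0.8000, next y-line at t=0.2887; Δt_x=2.0000, Δt_y=1.1547
    y: enter (3,4) at t=0.2887
    x: enter (4,4) at t=0.8000
    y: enter (4,5) at t=1.4434 ← occupied
  → r_1 = 1.4434
beam 2: φ=90°, α=150°
  dir = (cos 150°, sin 150°) = (-0.8660, 0.5000); from cell (3,3)
  next x-line at t=0.6928, next y-line at t=0.5000; Δt_x=1.1547, Δt_y=2.0000
    y: enter (3,4) at t=0.5000
    x: enter (2,4) at t=0.6928
    x: enter (1,4) at t=1.8475
    y: enter (1,5) at t=2.5000 ← occupied
  → r_2 = 2.5000
beam 3: φ=180°, α=240°
  dir = (cos 240°, sin 240°) = (-0.5000, -0.8660); from cell (3,3)
  next x-line at t=1.2000, next y-line at t=0.8660; Δt_x=2.0000, Δt_y=1.1547
    y: enter (3,2) at t=0.8660
    x: enter (2,2) at t=1.2000
    y: enter (2,1) at t=2.0207
    y: enter (2,0) at t=3.1754 ← occupied
  → r_3 = 3.1754
beam 4: φ=270°, α=330°
  dir = (cos 330°, sin 330°) = (0.8660, -0.5000); from cell (3,3)
  next x-line at t=0.4619, next y-line at t=1.5000; Δt_x=1.1547, Δt_y=2.0000
    x: enter (4,3) at t=0.4619
    y: enter (4,2) at t=1.5000
    x: enter (5,2) at t=1.6166 ← occupied
  → r_4 = 1.6166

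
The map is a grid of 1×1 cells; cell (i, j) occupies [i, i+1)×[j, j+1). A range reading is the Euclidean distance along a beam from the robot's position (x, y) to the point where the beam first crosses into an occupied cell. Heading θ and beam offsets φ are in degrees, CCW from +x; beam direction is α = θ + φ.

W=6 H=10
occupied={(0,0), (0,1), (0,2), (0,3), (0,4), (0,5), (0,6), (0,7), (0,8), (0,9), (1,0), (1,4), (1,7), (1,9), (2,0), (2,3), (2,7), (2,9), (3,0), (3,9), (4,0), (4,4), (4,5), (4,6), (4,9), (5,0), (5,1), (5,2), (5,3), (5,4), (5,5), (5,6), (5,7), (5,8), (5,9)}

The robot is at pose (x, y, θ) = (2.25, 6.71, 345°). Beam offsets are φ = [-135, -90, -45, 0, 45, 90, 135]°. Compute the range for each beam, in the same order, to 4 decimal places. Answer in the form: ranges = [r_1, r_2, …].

beam 1: φ=-135°, α=210°
  d=(-0.8660,-0.5000)  start (2,6)  tX=0.2887 tY=1.4200  stride 1/|dx|=1.1547 1/|dy|=2.0000
    cross x-line → (1,6), t=0.2887
    cross y-line → (1,5), t=1.4200
    cross x-line → (0,5), t=1.4434 (wall)
  → r_1 = 1.4434
beam 2: φ=-90°, α=255°
  d=(-0.2588,-0.9659)  start (2,6)  tX=0.9659 tY=0.7350  stride 1/|dx|=3.8637 1/|dy|=1.0353
    cross y-line → (2,5), t=0.7350
    cross x-line → (1,5), t=0.9659
    cross y-line → (1,4), t=1.7703 (wall)
  → r_2 = 1.7703
beam 3: φ=-45°, α=300°
  d=(0.5000,-0.8660)  start (2,6)  tX=1.5000 tY=0.8198  stride 1/|dx|=2.0000 1/|dy|=1.1547
    cross y-line → (2,5), t=0.8198
    cross x-line → (3,5), t=1.5000
    cross y-line → (3,4), t=1.9745
    cross y-line → (3,3), t=3.1292
    cross x-line → (4,3), t=3.5000
    cross y-line → (4,2), t=4.2839
    cross y-line → (4,1), t=5.4386
    cross x-line → (5,1), t=5.5000 (wall)
  → r_3 = 5.5000
beam 4: φ=0°, α=345°
  d=(0.9659,-0.2588)  start (2,6)  tX=0.7765 tY=2.7432  stride 1/|dx|=1.0353 1/|dy|=3.8637
    cross x-line → (3,6), t=0.7765
    cross x-line → (4,6), t=1.8117 (wall)
  → r_4 = 1.8117
beam 5: φ=45°, α=30°
  d=(0.8660,0.5000)  start (2,6)  tX=0.8660 tY=0.5800  stride 1/|dx|=1.1547 1/|dy|=2.0000
    cross y-line → (2,7), t=0.5800 (wall)
  → r_5 = 0.5800
beam 6: φ=90°, α=75°
  d=(0.2588,0.9659)  start (2,6)  tX=2.8978 tY=0.3002  stride 1/|dx|=3.8637 1/|dy|=1.0353
    cross y-line → (2,7), t=0.3002 (wall)
  → r_6 = 0.3002
beam 7: φ=135°, α=120°
  d=(-0.5000,0.8660)  start (2,6)  tX=0.5000 tY=0.3349  stride 1/|dx|=2.0000 1/|dy|=1.1547
    cross y-line → (2,7), t=0.3349 (wall)
  → r_7 = 0.3349

ranges = [1.4434, 1.7703, 5.5000, 1.8117, 0.5800, 0.3002, 0.3349]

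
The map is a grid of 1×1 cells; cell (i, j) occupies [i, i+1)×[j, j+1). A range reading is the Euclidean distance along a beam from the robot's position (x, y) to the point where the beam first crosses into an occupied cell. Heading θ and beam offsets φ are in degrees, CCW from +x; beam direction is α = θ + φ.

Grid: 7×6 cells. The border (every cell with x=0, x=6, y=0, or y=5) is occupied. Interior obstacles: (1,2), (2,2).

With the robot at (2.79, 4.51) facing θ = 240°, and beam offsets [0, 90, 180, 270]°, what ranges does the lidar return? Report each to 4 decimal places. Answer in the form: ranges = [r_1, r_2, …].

ranges = [1.7436, 3.7066, 0.5658, 0.9800]

beam 1: φ=0°, α=240°
  dir = (cos 240°, sin 240°) = (-0.5000, -0.8660); from cell (2,4)
  next x-line at t=1.5800, next y-line at t=0.5889; Δt_x=2.0000, Δt_y=1.1547
    y: enter (2,3) at t=0.5889
    x: enter (1,3) at t=1.5800
    y: enter (1,2) at t=1.7436 ← occupied
  → r_1 = 1.7436
beam 2: φ=90°, α=330°
  dir = (cos 330°, sin 330°) = (0.8660, -0.5000); from cell (2,4)
  next x-line at t=0.2425, next y-line at t=1.0200; Δt_x=1.1547, Δt_y=2.0000
    x: enter (3,4) at t=0.2425
    y: enter (3,3) at t=1.0200
    x: enter (4,3) at t=1.3972
    x: enter (5,3) at t=2.5519
    y: enter (5,2) at t=3.0200
    x: enter (6,2) at t=3.7066 ← occupied
  → r_2 = 3.7066
beam 3: φ=180°, α=60°
  dir = (cos 60°, sin 60°) = (0.5000, 0.8660); from cell (2,4)
  next x-line at t=0.4200, next y-line at t=0.5658; Δt_x=2.0000, Δt_y=1.1547
    x: enter (3,4) at t=0.4200
    y: enter (3,5) at t=0.5658 ← occupied
  → r_3 = 0.5658
beam 4: φ=270°, α=150°
  dir = (cos 150°, sin 150°) = (-0.8660, 0.5000); from cell (2,4)
  next x-line at t=0.9122, next y-line at t=0.9800; Δt_x=1.1547, Δt_y=2.0000
    x: enter (1,4) at t=0.9122
    y: enter (1,5) at t=0.9800 ← occupied
  → r_4 = 0.9800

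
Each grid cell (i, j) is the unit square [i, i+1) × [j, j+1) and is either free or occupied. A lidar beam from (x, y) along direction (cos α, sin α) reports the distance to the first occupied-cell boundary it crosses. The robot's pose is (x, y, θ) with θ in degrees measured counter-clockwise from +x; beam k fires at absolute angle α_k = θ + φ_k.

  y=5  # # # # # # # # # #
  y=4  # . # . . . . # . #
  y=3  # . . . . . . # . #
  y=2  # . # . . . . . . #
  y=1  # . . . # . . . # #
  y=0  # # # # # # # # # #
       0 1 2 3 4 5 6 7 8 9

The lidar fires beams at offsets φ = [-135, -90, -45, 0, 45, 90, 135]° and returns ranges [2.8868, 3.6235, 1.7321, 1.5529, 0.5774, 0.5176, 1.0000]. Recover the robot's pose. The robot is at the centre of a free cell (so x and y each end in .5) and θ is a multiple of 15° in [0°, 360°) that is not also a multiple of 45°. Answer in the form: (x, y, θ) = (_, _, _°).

(x, y, θ) = (5.5, 4.5, 15°)

The pose lattice has 26·16 = 416 candidates. Test each by forward raycasting.
  (1.5, 3.5, 300°): beam 1 = 0.5176 ≠ 2.8868 ✗
  (4.5, 2.5, 195°): beam 2 = 2.5882 ≠ 3.6235 ✗
  (1.5, 4.5, 120°): beam 1 = 0.5176 ≠ 2.8868 ✗
  (1.5, 2.5, 165°): beam 1 = 0.5774 ≠ 2.8868 ✗
  …
  (5.5, 4.5, 15°): r_1=2.8868, r_2=3.6235, r_3=1.7321, r_4=1.5529, r_5=0.5774, r_6=0.5176, r_7=1.0000 — all match ✓
No second candidate reproduces the full scan.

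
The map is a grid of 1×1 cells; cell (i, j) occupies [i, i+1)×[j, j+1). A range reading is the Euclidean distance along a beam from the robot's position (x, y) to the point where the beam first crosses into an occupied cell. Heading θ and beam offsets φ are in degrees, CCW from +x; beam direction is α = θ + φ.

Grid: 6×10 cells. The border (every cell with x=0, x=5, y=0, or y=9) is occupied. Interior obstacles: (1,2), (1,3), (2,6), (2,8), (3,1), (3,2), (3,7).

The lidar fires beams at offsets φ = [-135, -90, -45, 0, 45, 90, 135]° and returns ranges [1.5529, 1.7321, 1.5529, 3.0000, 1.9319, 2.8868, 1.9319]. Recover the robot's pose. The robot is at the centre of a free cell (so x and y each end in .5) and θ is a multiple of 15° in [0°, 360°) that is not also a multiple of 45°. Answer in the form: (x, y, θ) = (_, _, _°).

Enumerate (i+0.5, j+0.5, θ) over the 25 free cells and 16 admissible headings. For each, cast all 7 beams and compare to the given ranges.
  (4.5, 5.5, 165°): beam 1 = 0.5774 ≠ 1.5529 ✗
  (1.5, 5.5, 240°): beam 1 = 1.9319 ≠ 1.5529 ✗
  (2.5, 1.5, 15°): beam 1 = 0.5774 ≠ 1.5529 ✗
  (4.5, 3.5, 60°): beam 1 = 1.9319 ≠ 1.5529 ✗
  …
  (3.5, 4.5, 60°): r_1=1.5529, r_2=1.7321, r_3=1.5529, r_4=3.0000, r_5=1.9319, r_6=2.8868, r_7=1.9319 — all match ✓
Unique over the lattice → pose = (3.5, 4.5, 60°).

(x, y, θ) = (3.5, 4.5, 60°)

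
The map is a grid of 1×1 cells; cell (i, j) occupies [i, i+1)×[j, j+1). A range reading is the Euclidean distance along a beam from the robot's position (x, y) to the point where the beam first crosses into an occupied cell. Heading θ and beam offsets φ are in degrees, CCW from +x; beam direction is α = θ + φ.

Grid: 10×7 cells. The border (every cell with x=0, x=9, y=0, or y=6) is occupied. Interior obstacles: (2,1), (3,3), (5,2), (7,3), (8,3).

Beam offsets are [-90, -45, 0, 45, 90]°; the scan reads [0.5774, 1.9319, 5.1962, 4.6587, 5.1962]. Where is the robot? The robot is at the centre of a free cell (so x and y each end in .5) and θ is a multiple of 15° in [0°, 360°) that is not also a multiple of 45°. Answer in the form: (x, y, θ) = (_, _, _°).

The pose lattice has 35·16 = 560 candidates. Test each by forward raycasting.
  (6.5, 1.5, 165°): beam 1 = 1.9319 ≠ 0.5774 ✗
  (5.5, 3.5, 105°): beam 1 = 1.5529 ≠ 0.5774 ✗
  (5.5, 4.5, 195°): beam 1 = 1.5529 ≠ 0.5774 ✗
  (8.5, 1.5, 60°): beam 2 = 0.5176 ≠ 1.9319 ✗
  (8.5, 2.5, 30°): beam 1 = 1.0000 ≠ 0.5774 ✗
  …
  (5.5, 5.5, 210°): r_1=0.5774, r_2=1.9319, r_3=5.1962, r_4=4.6587, r_5=5.1962 — all match ✓
No second candidate reproduces the full scan.

(x, y, θ) = (5.5, 5.5, 210°)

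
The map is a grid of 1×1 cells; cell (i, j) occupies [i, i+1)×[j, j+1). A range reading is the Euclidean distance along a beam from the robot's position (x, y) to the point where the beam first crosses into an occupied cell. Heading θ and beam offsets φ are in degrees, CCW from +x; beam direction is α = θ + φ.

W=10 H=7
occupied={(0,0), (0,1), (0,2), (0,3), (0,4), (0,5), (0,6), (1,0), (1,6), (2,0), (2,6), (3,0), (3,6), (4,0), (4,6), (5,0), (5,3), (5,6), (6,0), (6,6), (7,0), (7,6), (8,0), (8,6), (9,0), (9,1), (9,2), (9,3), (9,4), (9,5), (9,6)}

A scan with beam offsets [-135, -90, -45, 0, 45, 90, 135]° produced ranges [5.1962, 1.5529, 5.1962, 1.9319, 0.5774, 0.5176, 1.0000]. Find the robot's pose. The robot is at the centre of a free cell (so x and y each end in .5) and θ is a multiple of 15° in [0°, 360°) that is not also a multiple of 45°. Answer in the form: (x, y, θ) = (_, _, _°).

Enumerate (i+0.5, j+0.5, θ) over the 39 free cells and 16 admissible headings. For each, cast all 7 beams and compare to the given ranges.
  (8.5, 5.5, 75°): beam 1 = 1.0000 ≠ 5.1962 ✗
  (6.5, 4.5, 60°): beam 1 = 3.6235 ≠ 5.1962 ✗
  (3.5, 1.5, 105°): beam 1 = 1.0000 ≠ 5.1962 ✗
  (1.5, 3.5, 165°): beam 1 = 5.0000 ≠ 5.1962 ✗
  …
  (5.5, 1.5, 195°): r_1=5.1962, r_2=1.5529, r_3=5.1962, r_4=1.9319, r_5=0.5774, r_6=0.5176, r_7=1.0000 — all match ✓
Only this pose fits every beam.

(x, y, θ) = (5.5, 1.5, 195°)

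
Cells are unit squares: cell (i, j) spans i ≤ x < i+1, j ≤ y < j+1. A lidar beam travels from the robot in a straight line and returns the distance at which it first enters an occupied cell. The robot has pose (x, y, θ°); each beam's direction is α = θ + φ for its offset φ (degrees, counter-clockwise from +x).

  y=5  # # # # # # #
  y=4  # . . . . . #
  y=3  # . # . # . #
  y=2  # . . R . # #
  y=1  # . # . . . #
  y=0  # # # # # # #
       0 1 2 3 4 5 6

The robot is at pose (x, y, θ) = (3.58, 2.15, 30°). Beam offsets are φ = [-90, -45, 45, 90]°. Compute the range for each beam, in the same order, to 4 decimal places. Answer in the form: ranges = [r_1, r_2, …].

beam 1: φ=-90°, α=300°
  direction (0.5000, -0.8660); cell (3,2); t to first gridline: x 0.8400, y 0.1732 (then +2.0000 / +1.1547)
    (3,1) via y @ 0.1732
    (4,1) via x @ 0.8400
    (4,0) via y @ 1.3279  # hit
  → r_1 = 1.3279
beam 2: φ=-45°, α=345°
  direction (0.9659, -0.2588); cell (3,2); t to first gridline: x 0.4348, y 0.5796 (then +1.0353 / +3.8637)
    (4,2) via x @ 0.4348
    (4,1) via y @ 0.5796
    (5,1) via x @ 1.4701
    (6,1) via x @ 2.5054  # hit
  → r_2 = 2.5054
beam 3: φ=45°, α=75°
  direction (0.2588, 0.9659); cell (3,2); t to first gridline: x 1.6228, y 0.8800 (then +3.8637 / +1.0353)
    (3,3) via y @ 0.8800
    (4,3) via x @ 1.6228  # hit
  → r_3 = 1.6228
beam 4: φ=90°, α=120°
  direction (-0.5000, 0.8660); cell (3,2); t to first gridline: x 1.1600, y 0.9815 (then +2.0000 / +1.1547)
    (3,3) via y @ 0.9815
    (2,3) via x @ 1.1600  # hit
  → r_4 = 1.1600

ranges = [1.3279, 2.5054, 1.6228, 1.1600]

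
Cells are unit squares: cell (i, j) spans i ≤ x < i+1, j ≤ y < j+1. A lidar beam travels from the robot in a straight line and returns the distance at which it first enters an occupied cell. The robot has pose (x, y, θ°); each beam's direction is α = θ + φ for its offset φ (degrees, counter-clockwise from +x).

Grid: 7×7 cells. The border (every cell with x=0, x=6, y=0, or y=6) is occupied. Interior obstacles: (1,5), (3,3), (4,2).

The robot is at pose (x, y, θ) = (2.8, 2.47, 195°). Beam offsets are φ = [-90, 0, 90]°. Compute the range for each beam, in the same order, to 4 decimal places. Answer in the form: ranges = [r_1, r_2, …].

ranges = [3.0910, 1.8635, 1.5219]

beam 1: φ=-90°, α=105°
  cosα=-0.2588 sinα=0.9659 | (2,2) | tMaxX 3.0910 tMaxY 0.5487 | tΔX 3.8637 tΔY 1.0353
    t=0.5487 [y] (2,3)
    t=1.5840 [y] (2,4)
    t=2.6192 [y] (2,5)
    t=3.0910 [x] (1,5) — stop
  → r_1 = 3.0910
beam 2: φ=0°, α=195°
  cosα=-0.9659 sinα=-0.2588 | (2,2) | tMaxX 0.8282 tMaxY 1.8159 | tΔX 1.0353 tΔY 3.8637
    t=0.8282 [x] (1,2)
    t=1.8159 [y] (1,1)
    t=1.8635 [x] (0,1) — stop
  → r_2 = 1.8635
beam 3: φ=90°, α=285°
  cosα=0.2588 sinα=-0.9659 | (2,2) | tMaxX 0.7727 tMaxY 0.4866 | tΔX 3.8637 tΔY 1.0353
    t=0.4866 [y] (2,1)
    t=0.7727 [x] (3,1)
    t=1.5219 [y] (3,0) — stop
  → r_3 = 1.5219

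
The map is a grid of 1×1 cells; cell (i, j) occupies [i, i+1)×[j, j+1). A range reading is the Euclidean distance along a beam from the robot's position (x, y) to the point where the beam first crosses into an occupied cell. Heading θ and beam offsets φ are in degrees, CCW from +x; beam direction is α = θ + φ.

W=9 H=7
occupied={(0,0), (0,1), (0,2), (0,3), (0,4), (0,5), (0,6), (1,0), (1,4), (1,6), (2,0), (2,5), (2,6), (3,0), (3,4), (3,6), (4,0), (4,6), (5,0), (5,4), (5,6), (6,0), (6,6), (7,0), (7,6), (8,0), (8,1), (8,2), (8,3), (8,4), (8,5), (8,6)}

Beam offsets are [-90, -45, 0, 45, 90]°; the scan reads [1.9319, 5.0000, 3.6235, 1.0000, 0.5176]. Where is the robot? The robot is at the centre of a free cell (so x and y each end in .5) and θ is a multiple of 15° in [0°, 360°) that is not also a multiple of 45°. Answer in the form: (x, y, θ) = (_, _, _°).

(x, y, θ) = (1.5, 1.5, 75°)

Enumerate (i+0.5, j+0.5, θ) over the 31 free cells and 16 admissible headings. For each, cast all 5 beams and compare to the given ranges.
  (1.5, 1.5, 165°): beam 1 = 3.6235 ≠ 1.9319 ✗
  (5.5, 1.5, 75°): beam 2 = 2.8868 ≠ 5.0000 ✗
  (7.5, 5.5, 105°): beam 1 = 0.5176 ≠ 1.9319 ✗
  (7.5, 3.5, 330°): beam 1 = 2.8868 ≠ 1.9319 ✗
  …
  (1.5, 1.5, 75°): r_1=1.9319, r_2=5.0000, r_3=3.6235, r_4=1.0000, r_5=0.5176 — all match ✓
No second candidate reproduces the full scan.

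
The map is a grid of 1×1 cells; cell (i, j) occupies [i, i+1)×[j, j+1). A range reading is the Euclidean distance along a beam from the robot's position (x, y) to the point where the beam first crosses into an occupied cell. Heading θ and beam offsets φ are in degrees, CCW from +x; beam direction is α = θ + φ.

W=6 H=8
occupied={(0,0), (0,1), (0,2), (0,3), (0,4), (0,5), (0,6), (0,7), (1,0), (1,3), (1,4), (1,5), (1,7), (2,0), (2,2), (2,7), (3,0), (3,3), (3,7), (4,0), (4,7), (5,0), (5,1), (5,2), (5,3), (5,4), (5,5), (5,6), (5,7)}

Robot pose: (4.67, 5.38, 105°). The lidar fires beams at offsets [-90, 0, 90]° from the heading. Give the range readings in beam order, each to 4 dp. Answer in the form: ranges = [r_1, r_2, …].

ranges = [0.3416, 1.6771, 2.7642]

beam 1: φ=-90°, α=15°
  dir = (cos 15°, sin 15°) = (0.9659, 0.2588); from cell (4,5)
  next x-line at t=0.3416, next y-line at t=2.3955; Δt_x=1.0353, Δt_y=3.8637
    x: enter (5,5) at t=0.3416 ← occupied
  → r_1 = 0.3416
beam 2: φ=0°, α=105°
  dir = (cos 105°, sin 105°) = (-0.2588, 0.9659); from cell (4,5)
  next x-line at t=2.5887, next y-line at t=0.6419; Δt_x=3.8637, Δt_y=1.0353
    y: enter (4,6) at t=0.6419
    y: enter (4,7) at t=1.6771 ← occupied
  → r_2 = 1.6771
beam 3: φ=90°, α=195°
  dir = (cos 195°, sin 195°) = (-0.9659, -0.2588); from cell (4,5)
  next x-line at t=0.6936, next y-line at t=1.4682; Δt_x=1.0353, Δt_y=3.8637
    x: enter (3,5) at t=0.6936
    y: enter (3,4) at t=1.4682
    x: enter (2,4) at t=1.7289
    x: enter (1,4) at t=2.7642 ← occupied
  → r_3 = 2.7642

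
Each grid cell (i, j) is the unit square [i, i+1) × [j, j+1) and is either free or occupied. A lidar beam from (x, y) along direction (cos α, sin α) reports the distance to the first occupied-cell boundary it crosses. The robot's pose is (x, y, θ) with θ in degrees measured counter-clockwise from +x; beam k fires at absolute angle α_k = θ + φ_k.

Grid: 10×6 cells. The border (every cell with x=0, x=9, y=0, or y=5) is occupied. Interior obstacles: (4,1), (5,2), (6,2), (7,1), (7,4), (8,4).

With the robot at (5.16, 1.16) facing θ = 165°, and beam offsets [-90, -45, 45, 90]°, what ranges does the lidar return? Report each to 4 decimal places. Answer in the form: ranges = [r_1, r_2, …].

beam 1: φ=-90°, α=75°
  dir = (cos 75°, sin 75°) = (0.2588, 0.9659); from cell (5,1)
  next x-line at t=3.2455, next y-line at t=0.8696; Δt_x=3.8637, Δt_y=1.0353
    y: enter (5,2) at t=0.8696 ← occupied
  → r_1 = 0.8696
beam 2: φ=-45°, α=120°
  dir = (cos 120°, sin 120°) = (-0.5000, 0.8660); from cell (5,1)
  next x-line at t=0.3200, next y-line at t=0.9699; Δt_x=2.0000, Δt_y=1.1547
    x: enter (4,1) at t=0.3200 ← occupied
  → r_2 = 0.3200
beam 3: φ=45°, α=210°
  dir = (cos 210°, sin 210°) = (-0.8660, -0.5000); from cell (5,1)
  next x-line at t=0.1848, next y-line at t=0.3200; Δt_x=1.1547, Δt_y=2.0000
    x: enter (4,1) at t=0.1848 ← occupied
  → r_3 = 0.1848
beam 4: φ=90°, α=255°
  dir = (cos 255°, sin 255°) = (-0.2588, -0.9659); from cell (5,1)
  next x-line at t=0.6182, next y-line at t=0.1656; Δt_x=3.8637, Δt_y=1.0353
    y: enter (5,0) at t=0.1656 ← occupied
  → r_4 = 0.1656

ranges = [0.8696, 0.3200, 0.1848, 0.1656]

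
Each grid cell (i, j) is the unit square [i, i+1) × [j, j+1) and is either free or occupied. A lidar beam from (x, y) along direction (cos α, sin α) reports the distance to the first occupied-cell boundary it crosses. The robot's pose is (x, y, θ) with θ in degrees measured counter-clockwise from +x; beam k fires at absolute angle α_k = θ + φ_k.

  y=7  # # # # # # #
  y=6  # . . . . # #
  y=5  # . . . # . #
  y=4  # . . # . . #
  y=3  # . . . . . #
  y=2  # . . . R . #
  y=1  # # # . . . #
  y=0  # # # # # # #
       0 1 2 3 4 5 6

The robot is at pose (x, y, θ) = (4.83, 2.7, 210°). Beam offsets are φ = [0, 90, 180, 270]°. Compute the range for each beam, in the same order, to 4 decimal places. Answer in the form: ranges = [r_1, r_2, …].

beam 1: φ=0°, α=210°
  direction (-0.8660, -0.5000); cell (4,2); t to first gridline: x 0.9584, y 1.4000 (then +1.1547 / +2.0000)
    (3,2) via x @ 0.9584
    (3,1) via y @ 1.4000
    (2,1) via x @ 2.1131  # hit
  → r_1 = 2.1131
beam 2: φ=90°, α=300°
  direction (0.5000, -0.8660); cell (4,2); t to first gridline: x 0.3400, y 0.8083 (then +2.0000 / +1.1547)
    (5,2) via x @ 0.3400
    (5,1) via y @ 0.8083
    (5,0) via y @ 1.9630  # hit
  → r_2 = 1.9630
beam 3: φ=180°, α=30°
  direction (0.8660, 0.5000); cell (4,2); t to first gridline: x 0.1963, y 0.6000 (then +1.1547 / +2.0000)
    (5,2) via x @ 0.1963
    (5,3) via y @ 0.6000
    (6,3) via x @ 1.3510  # hit
  → r_3 = 1.3510
beam 4: φ=270°, α=120°
  direction (-0.5000, 0.8660); cell (4,2); t to first gridline: x 1.6600, y 0.3464 (then +2.0000 / +1.1547)
    (4,3) via y @ 0.3464
    (4,4) via y @ 1.5011
    (3,4) via x @ 1.6600  # hit
  → r_4 = 1.6600

ranges = [2.1131, 1.9630, 1.3510, 1.6600]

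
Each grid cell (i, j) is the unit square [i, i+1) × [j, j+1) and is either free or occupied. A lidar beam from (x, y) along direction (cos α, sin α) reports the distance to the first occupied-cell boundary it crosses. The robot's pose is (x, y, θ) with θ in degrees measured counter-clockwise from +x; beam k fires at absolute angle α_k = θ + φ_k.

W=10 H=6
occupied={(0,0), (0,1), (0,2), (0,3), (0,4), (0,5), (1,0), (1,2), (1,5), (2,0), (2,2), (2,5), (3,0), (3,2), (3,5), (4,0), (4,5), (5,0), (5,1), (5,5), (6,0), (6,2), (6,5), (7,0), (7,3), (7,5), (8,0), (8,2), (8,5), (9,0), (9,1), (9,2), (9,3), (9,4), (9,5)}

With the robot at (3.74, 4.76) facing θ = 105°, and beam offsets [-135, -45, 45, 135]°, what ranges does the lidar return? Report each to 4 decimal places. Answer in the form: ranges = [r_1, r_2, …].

ranges = [3.5200, 0.2771, 0.4800, 2.0323]

beam 1: φ=-135°, α=330°
  cosα=0.8660 sinα=-0.5000 | (3,4) | tMaxX 0.3002 tMaxY 1.5200 | tΔX 1.1547 tΔY 2.0000
    t=0.3002 [x] (4,4)
    t=1.4549 [x] (5,4)
    t=1.5200 [y] (5,3)
    t=2.6096 [x] (6,3)
    t=3.5200 [y] (6,2) — stop
  → r_1 = 3.5200
beam 2: φ=-45°, α=60°
  cosα=0.5000 sinα=0.8660 | (3,4) | tMaxX 0.5200 tMaxY 0.2771 | tΔX 2.0000 tΔY 1.1547
    t=0.2771 [y] (3,5) — stop
  → r_2 = 0.2771
beam 3: φ=45°, α=150°
  cosα=-0.8660 sinα=0.5000 | (3,4) | tMaxX 0.8545 tMaxY 0.4800 | tΔX 1.1547 tΔY 2.0000
    t=0.4800 [y] (3,5) — stop
  → r_3 = 0.4800
beam 4: φ=135°, α=240°
  cosα=-0.5000 sinα=-0.8660 | (3,4) | tMaxX 1.4800 tMaxY 0.8776 | tΔX 2.0000 tΔY 1.1547
    t=0.8776 [y] (3,3)
    t=1.4800 [x] (2,3)
    t=2.0323 [y] (2,2) — stop
  → r_4 = 2.0323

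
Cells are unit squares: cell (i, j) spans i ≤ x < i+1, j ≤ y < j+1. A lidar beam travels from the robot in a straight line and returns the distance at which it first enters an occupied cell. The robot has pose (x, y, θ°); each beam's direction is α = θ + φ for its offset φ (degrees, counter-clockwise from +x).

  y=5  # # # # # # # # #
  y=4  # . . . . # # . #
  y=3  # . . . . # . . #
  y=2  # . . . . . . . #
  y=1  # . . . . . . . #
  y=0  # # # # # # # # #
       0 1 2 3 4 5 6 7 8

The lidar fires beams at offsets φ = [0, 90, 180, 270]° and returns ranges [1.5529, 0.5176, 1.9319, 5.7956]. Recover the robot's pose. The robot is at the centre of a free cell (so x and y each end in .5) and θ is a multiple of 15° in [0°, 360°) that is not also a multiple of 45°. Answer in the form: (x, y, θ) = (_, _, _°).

(x, y, θ) = (7.5, 2.5, 285°)

Enumerate (i+0.5, j+0.5, θ) over the 25 free cells and 16 admissible headings. For each, cast all 4 beams and compare to the given ranges.
  (7.5, 1.5, 285°): beam 1 = 0.5176 ≠ 1.5529 ✗
  (5.5, 2.5, 15°): beam 1 = 2.5882 ≠ 1.5529 ✗
  (2.5, 1.5, 330°): beam 1 = 1.0000 ≠ 1.5529 ✗
  (5.5, 2.5, 120°): beam 1 = 0.5774 ≠ 1.5529 ✗
  (3.5, 1.5, 240°): beam 1 = 0.5774 ≠ 1.5529 ✗
  …
  (7.5, 2.5, 285°): r_1=1.5529, r_2=0.5176, r_3=1.9319, r_4=5.7956 — all match ✓
Unique over the lattice → pose = (7.5, 2.5, 285°).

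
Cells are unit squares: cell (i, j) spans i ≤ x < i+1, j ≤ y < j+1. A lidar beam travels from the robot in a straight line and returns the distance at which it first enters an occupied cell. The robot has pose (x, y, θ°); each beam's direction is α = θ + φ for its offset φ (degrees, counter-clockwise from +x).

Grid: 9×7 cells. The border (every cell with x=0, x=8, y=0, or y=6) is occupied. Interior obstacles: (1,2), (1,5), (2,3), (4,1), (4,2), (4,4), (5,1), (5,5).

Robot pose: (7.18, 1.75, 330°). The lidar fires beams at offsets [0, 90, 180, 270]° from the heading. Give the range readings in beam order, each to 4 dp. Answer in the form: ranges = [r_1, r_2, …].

beam 1: φ=0°, α=330°
  d=(0.8660,-0.5000)  start (7,1)  tX=0.9469 tY=1.5000  stride 1/|dx|=1.1547 1/|dy|=2.0000
    cross x-line → (8,1), t=0.9469 (wall)
  → r_1 = 0.9469
beam 2: φ=90°, α=60°
  d=(0.5000,0.8660)  start (7,1)  tX=1.6400 tY=0.2887  stride 1/|dx|=2.0000 1/|dy|=1.1547
    cross y-line → (7,2), t=0.2887
    cross y-line → (7,3), t=1.4434
    cross x-line → (8,3), t=1.6400 (wall)
  → r_2 = 1.6400
beam 3: φ=180°, α=150°
  d=(-0.8660,0.5000)  start (7,1)  tX=0.2078 tY=0.5000  stride 1/|dx|=1.1547 1/|dy|=2.0000
    cross x-line → (6,1), t=0.2078
    cross y-line → (6,2), t=0.5000
    cross x-line → (5,2), t=1.3625
    cross y-line → (5,3), t=2.5000
    cross x-line → (4,3), t=2.5172
    cross x-line → (3,3), t=3.6719
    cross y-line → (3,4), t=4.5000
    cross x-line → (2,4), t=4.8266
    cross x-line → (1,4), t=5.9813
    cross y-line → (1,5), t=6.5000 (wall)
  → r_3 = 6.5000
beam 4: φ=270°, α=240°
  d=(-0.5000,-0.8660)  start (7,1)  tX=0.3600 tY=0.8660  stride 1/|dx|=2.0000 1/|dy|=1.1547
    cross x-line → (6,1), t=0.3600
    cross y-line → (6,0), t=0.8660 (wall)
  → r_4 = 0.8660

ranges = [0.9469, 1.6400, 6.5000, 0.8660]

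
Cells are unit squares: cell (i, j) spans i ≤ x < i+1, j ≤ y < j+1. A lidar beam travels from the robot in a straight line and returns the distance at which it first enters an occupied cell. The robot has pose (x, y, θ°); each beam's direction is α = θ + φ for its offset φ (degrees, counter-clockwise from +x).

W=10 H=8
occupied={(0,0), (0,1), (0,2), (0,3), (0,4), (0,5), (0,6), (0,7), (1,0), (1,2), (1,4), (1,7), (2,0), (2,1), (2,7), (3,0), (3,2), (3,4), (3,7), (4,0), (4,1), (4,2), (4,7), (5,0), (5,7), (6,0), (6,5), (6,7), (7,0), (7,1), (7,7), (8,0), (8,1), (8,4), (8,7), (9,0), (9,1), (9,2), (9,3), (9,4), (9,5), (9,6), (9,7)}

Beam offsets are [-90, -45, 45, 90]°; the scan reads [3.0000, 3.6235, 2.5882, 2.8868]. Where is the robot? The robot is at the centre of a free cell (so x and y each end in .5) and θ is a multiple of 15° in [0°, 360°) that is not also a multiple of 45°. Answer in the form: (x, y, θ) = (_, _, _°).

(x, y, θ) = (5.5, 4.5, 30°)

The pose lattice has 37·16 = 592 candidates. Test each by forward raycasting.
  (5.5, 2.5, 300°): beam 1 = 0.5774 ≠ 3.0000 ✗
  (5.5, 5.5, 30°): beam 1 = 4.0415 ≠ 3.0000 ✗
  (5.5, 5.5, 15°): beam 1 = 4.6587 ≠ 3.0000 ✗
  (6.5, 6.5, 195°): beam 1 = 0.5176 ≠ 3.0000 ✗
  …
  (5.5, 4.5, 30°): r_1=3.0000, r_2=3.6235, r_3=2.5882, r_4=2.8868 — all match ✓
Only this pose fits every beam.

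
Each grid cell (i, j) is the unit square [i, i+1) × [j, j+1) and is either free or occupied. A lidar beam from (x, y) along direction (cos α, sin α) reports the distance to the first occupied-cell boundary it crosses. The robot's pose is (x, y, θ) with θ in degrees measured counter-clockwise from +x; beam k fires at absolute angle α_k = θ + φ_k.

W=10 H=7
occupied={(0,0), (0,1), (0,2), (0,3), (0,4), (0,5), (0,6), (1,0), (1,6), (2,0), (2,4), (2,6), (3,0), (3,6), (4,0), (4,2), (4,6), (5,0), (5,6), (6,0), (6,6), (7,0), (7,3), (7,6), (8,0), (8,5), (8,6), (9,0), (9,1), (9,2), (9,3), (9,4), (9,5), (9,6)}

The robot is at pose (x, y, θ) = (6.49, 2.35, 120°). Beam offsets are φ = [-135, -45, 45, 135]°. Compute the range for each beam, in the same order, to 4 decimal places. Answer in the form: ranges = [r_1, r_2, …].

beam 1: φ=-135°, α=345°
  direction (0.9659, -0.2588); cell (6,2); t to first gridline: x 0.5280, y 1.3523 (then +1.0353 / +3.8637)
    (7,2) via x @ 0.5280
    (7,1) via y @ 1.3523
    (8,1) via x @ 1.5633
    (9,1) via x @ 2.5985  # hit
  → r_1 = 2.5985
beam 2: φ=-45°, α=75°
  direction (0.2588, 0.9659); cell (6,2); t to first gridline: x 1.9705, y 0.6729 (then +3.8637 / +1.0353)
    (6,3) via y @ 0.6729
    (6,4) via y @ 1.7082
    (7,4) via x @ 1.9705
    (7,5) via y @ 2.7435
    (7,6) via y @ 3.7788  # hit
  → r_2 = 3.7788
beam 3: φ=45°, α=165°
  direction (-0.9659, 0.2588); cell (6,2); t to first gridline: x 0.5073, y 2.5114 (then +1.0353 / +3.8637)
    (5,2) via x @ 0.5073
    (4,2) via x @ 1.5426  # hit
  → r_3 = 1.5426
beam 4: φ=135°, α=255°
  direction (-0.2588, -0.9659); cell (6,2); t to first gridline: x 1.8932, y 0.3623 (then +3.8637 / +1.0353)
    (6,1) via y @ 0.3623
    (6,0) via y @ 1.3976  # hit
  → r_4 = 1.3976

ranges = [2.5985, 3.7788, 1.5426, 1.3976]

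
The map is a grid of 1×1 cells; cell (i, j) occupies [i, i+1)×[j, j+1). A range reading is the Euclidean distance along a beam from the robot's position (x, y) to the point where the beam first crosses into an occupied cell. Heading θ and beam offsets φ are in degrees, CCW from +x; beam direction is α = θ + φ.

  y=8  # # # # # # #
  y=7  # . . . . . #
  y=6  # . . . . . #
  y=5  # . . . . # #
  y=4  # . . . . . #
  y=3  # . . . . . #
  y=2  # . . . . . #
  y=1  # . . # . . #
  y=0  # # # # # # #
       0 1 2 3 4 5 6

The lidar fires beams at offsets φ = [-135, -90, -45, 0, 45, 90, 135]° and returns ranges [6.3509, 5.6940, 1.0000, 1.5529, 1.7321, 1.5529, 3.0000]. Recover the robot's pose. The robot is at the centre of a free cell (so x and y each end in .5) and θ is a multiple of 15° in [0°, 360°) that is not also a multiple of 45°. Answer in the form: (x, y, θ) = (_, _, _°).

Enumerate (i+0.5, j+0.5, θ) over the 33 free cells and 16 admissible headings. For each, cast all 7 beams and compare to the given ranges.
  (3.5, 5.5, 75°): beam 1 = 5.0000 ≠ 6.3509 ✗
  (3.5, 7.5, 285°): beam 1 = 1.0000 ≠ 6.3509 ✗
  (4.5, 3.5, 300°): beam 1 = 3.6235 ≠ 6.3509 ✗
  (4.5, 7.5, 60°): beam 1 = 1.9319 ≠ 6.3509 ✗
  (1.5, 6.5, 300°): beam 1 = 0.5176 ≠ 6.3509 ✗
  …
  (4.5, 6.5, 15°): r_1=6.3509, r_2=5.6940, r_3=1.0000, r_4=1.5529, r_5=1.7321, r_6=1.5529, r_7=3.0000 — all match ✓
No second candidate reproduces the full scan.

(x, y, θ) = (4.5, 6.5, 15°)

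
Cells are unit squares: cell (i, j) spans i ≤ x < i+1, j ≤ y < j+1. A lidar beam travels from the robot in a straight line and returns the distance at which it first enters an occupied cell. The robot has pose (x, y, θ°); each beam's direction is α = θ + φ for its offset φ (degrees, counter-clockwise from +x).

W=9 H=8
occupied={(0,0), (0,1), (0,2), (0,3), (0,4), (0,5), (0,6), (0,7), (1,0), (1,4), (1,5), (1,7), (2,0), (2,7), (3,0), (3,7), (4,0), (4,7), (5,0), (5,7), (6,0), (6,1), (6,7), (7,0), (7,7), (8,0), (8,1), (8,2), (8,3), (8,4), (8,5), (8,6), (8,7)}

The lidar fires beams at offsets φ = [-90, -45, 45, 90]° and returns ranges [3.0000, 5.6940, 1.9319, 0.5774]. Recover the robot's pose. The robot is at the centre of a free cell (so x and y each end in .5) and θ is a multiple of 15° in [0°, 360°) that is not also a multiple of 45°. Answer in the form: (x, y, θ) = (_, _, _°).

(x, y, θ) = (7.5, 5.5, 240°)

The pose lattice has 39·16 = 624 candidates. Test each by forward raycasting.
  (6.5, 6.5, 300°): beam 1 = 6.3509 ≠ 3.0000 ✗
  (4.5, 4.5, 300°): beam 1 = 4.0415 ≠ 3.0000 ✗
  (1.5, 3.5, 15°): beam 1 = 2.5882 ≠ 3.0000 ✗
  …
  (7.5, 5.5, 240°): r_1=3.0000, r_2=5.6940, r_3=1.9319, r_4=0.5774 — all match ✓
Unique over the lattice → pose = (7.5, 5.5, 240°).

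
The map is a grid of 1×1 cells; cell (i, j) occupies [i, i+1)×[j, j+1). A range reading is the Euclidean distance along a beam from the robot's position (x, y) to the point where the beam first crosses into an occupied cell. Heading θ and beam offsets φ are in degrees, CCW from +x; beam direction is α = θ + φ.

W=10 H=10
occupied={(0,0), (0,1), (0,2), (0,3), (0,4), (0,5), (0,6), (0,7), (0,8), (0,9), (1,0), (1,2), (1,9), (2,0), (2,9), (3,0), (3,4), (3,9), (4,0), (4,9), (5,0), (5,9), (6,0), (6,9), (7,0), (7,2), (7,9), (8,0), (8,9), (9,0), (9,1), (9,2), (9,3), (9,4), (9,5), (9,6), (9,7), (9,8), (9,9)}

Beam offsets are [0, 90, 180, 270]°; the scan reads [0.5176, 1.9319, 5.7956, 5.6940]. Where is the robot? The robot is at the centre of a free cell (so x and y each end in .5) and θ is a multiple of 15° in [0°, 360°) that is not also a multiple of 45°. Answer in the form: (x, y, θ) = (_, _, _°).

(x, y, θ) = (3.5, 8.5, 75°)

The pose lattice has 61·16 = 976 candidates. Test each by forward raycasting.
  (1.5, 5.5, 105°): beam 1 = 1.9319 ≠ 0.5176 ✗
  (5.5, 2.5, 330°): beam 1 = 3.0000 ≠ 0.5176 ✗
  (1.5, 7.5, 150°): beam 1 = 0.5774 ≠ 0.5176 ✗
  (5.5, 6.5, 255°): beam 1 = 5.6940 ≠ 0.5176 ✗
  (5.5, 6.5, 75°): beam 1 = 2.5882 ≠ 0.5176 ✗
  …
  (3.5, 8.5, 75°): r_1=0.5176, r_2=1.9319, r_3=5.7956, r_4=5.6940 — all match ✓
Only this pose fits every beam.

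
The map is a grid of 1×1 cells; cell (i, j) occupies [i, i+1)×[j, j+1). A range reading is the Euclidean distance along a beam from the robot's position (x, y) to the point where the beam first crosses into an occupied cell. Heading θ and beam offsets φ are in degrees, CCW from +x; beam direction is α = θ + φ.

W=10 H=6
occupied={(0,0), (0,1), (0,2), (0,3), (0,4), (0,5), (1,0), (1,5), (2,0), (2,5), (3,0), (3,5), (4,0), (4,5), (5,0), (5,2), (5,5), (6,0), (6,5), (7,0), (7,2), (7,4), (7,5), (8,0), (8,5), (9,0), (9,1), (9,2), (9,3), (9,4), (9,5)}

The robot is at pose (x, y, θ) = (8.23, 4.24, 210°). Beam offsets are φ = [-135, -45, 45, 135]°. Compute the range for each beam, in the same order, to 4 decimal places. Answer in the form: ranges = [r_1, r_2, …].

ranges = [0.7868, 0.2381, 1.2837, 0.7972]

beam 1: φ=-135°, α=75°
  d=(0.2588,0.9659)  start (8,4)  tX=2.9751 tY=0.7868  stride 1/|dx|=3.8637 1/|dy|=1.0353
    cross y-line → (8,5), t=0.7868 (wall)
  → r_1 = 0.7868
beam 2: φ=-45°, α=165°
  d=(-0.9659,0.2588)  start (8,4)  tX=0.2381 tY=2.9364  stride 1/|dx|=1.0353 1/|dy|=3.8637
    cross x-line → (7,4), t=0.2381 (wall)
  → r_2 = 0.2381
beam 3: φ=45°, α=255°
  d=(-0.2588,-0.9659)  start (8,4)  tX=0.8887 tY=0.2485  stride 1/|dx|=3.8637 1/|dy|=1.0353
    cross y-line → (8,3), t=0.2485
    cross x-line → (7,3), t=0.8887
    cross y-line → (7,2), t=1.2837 (wall)
  → r_3 = 1.2837
beam 4: φ=135°, α=345°
  d=(0.9659,-0.2588)  start (8,4)  tX=0.7972 tY=0.9273  stride 1/|dx|=1.0353 1/|dy|=3.8637
    cross x-line → (9,4), t=0.7972 (wall)
  → r_4 = 0.7972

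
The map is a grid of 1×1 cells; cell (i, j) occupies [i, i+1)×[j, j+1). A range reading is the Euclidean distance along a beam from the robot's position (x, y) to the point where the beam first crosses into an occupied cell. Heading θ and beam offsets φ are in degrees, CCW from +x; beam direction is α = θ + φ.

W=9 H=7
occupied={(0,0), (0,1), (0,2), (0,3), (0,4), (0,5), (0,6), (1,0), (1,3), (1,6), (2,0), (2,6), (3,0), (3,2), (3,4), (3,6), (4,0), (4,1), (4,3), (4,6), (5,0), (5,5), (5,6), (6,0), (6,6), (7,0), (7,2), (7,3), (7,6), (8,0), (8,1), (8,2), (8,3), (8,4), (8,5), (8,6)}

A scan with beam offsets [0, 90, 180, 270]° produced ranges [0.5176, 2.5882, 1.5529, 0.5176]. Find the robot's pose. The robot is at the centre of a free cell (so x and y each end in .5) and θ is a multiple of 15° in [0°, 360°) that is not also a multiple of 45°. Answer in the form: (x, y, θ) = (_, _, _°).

(x, y, θ) = (4.5, 4.5, 255°)

The pose lattice has 27·16 = 432 candidates. Test each by forward raycasting.
  (6.5, 2.5, 240°): beam 1 = 1.7321 ≠ 0.5176 ✗
  (7.5, 1.5, 30°): beam 1 = 0.5774 ≠ 0.5176 ✗
  (5.5, 2.5, 60°): beam 1 = 4.0415 ≠ 0.5176 ✗
  (6.5, 5.5, 210°): beam 1 = 0.5774 ≠ 0.5176 ✗
  …
  (4.5, 4.5, 255°): r_1=0.5176, r_2=2.5882, r_3=1.5529, r_4=0.5176 — all match ✓
No second candidate reproduces the full scan.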